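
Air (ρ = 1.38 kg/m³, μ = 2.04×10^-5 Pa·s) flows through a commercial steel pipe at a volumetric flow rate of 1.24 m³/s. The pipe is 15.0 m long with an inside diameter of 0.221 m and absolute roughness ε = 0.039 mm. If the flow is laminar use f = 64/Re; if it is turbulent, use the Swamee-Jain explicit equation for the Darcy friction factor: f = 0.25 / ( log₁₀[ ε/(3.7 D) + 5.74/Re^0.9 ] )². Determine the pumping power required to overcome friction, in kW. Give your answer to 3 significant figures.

P ≈ 0.930 kW

Cross-sectional area A = πD²/4 = π(0.221)²/4 = 0.03836 m²; mean velocity V = Q/A = 1.24/0.03836 = 32.33 m/s.
Reynolds number Re = ρVD/μ = 1.38 · 32.33 · 0.221 / 2.04e-05 = 4.833e+05.
Re > 4000 → turbulent. Relative roughness ε/D = 3.9e-05/0.221 = 0.000176. Swamee-Jain: f = 0.25/(log₁₀[0.000176/3.7 + 5.74/4.833e+05^0.9])² = 0.25/(log₁₀[4.77e-05 + 4.4e-05])² = 0.25/(-4.038)² = 0.01533.
Darcy-Weisbach: ΔP = f(L/D)(ρV²/2) = 0.01533·(15/0.221)·(1.38·32.33²/2) = 0.01533·67.87·721 = 750.4 Pa.
Pumping power P = QΔP = 1.24·750.4 = 930.5 W = 0.930 kW.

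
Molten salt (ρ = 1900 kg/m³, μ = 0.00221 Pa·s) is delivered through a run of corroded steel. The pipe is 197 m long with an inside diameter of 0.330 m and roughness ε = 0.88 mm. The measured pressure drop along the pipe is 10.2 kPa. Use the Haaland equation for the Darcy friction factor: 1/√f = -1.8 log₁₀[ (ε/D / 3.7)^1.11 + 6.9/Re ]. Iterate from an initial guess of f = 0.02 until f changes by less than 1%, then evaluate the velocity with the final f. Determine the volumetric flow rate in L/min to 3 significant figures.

Rearranging Darcy-Weisbach: V = √(2·ΔP·D/(f·L·ρ)). With ε/D = 0.00088/0.33 = 0.00267, iterate starting from f = 0.02:
  f = 0.02 → V = √(2·1.02e+04·0.33/(0.02·197·1900)) = 0.9483 m/s; Re = ρVD/μ = 2.69e+05; f → 0.02586
  f = 0.02586 → V = 0.834 m/s; Re = 2.366e+05; f → 0.02592
Converged (Δf/f < 1%). With the final f = 0.02592: V = √(2·1.02e+04·0.33/(0.02592·197·1900)) = 0.833 m/s.
Q = V·A = 0.833·(π/4·0.33²) = 0.07124 m³/s = 4270 L/min.

Q ≈ 4270 L/min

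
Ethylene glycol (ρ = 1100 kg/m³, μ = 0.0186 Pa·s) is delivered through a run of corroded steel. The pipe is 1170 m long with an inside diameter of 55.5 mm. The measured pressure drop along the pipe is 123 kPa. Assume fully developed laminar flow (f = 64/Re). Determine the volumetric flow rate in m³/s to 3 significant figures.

Q ≈ 0.00132 m³/s

For laminar flow, f = 64/Re with Re = ρVD/μ, so Darcy-Weisbach reduces to ΔP = 32μLV/D². Solving for V: V = ΔP·D²/(32μL) = 1.23e+05·(0.0555)²/(32·0.0186·1170) = 0.5441 m/s.
Check: Re = ρVD/μ = 1100·0.5441·0.0555/0.0186 = 1786 < 2300, so the laminar assumption holds.
Q = V·A = 0.5441·(π/4·0.0555²) = 0.001316 m³/s = 0.00132 m³/s.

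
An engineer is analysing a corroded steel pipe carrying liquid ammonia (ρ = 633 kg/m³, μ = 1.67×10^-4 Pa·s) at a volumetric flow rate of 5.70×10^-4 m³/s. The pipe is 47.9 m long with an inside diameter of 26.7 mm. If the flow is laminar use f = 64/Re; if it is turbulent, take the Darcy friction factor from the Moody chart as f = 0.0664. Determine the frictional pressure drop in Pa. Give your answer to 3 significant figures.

ΔP ≈ 39100 Pa

Cross-sectional area A = πD²/4 = π(0.0267)²/4 = 0.0005599 m²; mean velocity V = Q/A = 0.00057/0.0005599 = 1.018 m/s.
Reynolds number Re = ρVD/μ = 633 · 1.018 · 0.0267 / 0.000167 = 1.03e+05.
Re > 4000 → turbulent; use the Moody-chart value f = 0.0664.
Darcy-Weisbach: ΔP = f(L/D)(ρV²/2) = 0.0664·(47.9/0.0267)·(633·1.018²/2) = 0.0664·1794·328 = 3.907e+04 Pa.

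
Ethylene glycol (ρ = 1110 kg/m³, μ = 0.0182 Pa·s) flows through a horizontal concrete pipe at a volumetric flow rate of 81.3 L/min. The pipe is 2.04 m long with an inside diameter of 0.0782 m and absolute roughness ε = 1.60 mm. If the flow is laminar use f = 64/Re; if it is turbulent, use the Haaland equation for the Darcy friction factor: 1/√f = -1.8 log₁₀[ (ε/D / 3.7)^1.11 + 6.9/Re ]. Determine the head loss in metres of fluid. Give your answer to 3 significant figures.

Q = 81.3 L/min = 81.3/60000 = 0.001355 m³/s.
Cross-sectional area A = πD²/4 = π(0.0782)²/4 = 0.004803 m²; mean velocity V = Q/A = 0.001355/0.004803 = 0.2821 m/s.
Reynolds number Re = ρVD/μ = 1110 · 0.2821 · 0.0782 / 0.0182 = 1346.
Re < 2300 → laminar flow, so f = 64/Re = 64/1346 = 0.04756 (the turbulent correlation is not needed).
Darcy-Weisbach: ΔP = f(L/D)(ρV²/2) = 0.04756·(2.04/0.0782)·(1110·0.2821²/2) = 0.04756·26.09·44.17 = 54.81 Pa.
Head loss h_f = ΔP/(ρg) = 54.81/(1110·9.81) = 0.00503 m.

h_f ≈ 0.00503 m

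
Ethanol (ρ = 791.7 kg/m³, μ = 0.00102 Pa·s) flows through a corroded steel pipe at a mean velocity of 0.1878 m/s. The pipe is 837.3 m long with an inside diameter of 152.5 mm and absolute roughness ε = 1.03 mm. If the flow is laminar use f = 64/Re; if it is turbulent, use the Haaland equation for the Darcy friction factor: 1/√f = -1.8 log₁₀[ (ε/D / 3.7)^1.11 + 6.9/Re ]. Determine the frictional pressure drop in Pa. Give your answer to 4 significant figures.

ΔP ≈ 2789 Pa

Reynolds number Re = ρVD/μ = 791.7 · 0.1878 · 0.1525 / 0.00102 = 2.223e+04.
Re > 4000 → turbulent. Relative roughness ε/D = 0.00103/0.1525 = 0.00675. Haaland: 1/√f = -1.8 log₁₀[(0.00675/3.7)^1.11 + 6.9/2.223e+04] = -1.8 log₁₀[0.000912 + 0.00031] = 5.243, so f = 0.03638.
Darcy-Weisbach: ΔP = f(L/D)(ρV²/2) = 0.03638·(837.3/0.1525)·(791.7·0.1878²/2) = 0.03638·5490·13.96 = 2789 Pa.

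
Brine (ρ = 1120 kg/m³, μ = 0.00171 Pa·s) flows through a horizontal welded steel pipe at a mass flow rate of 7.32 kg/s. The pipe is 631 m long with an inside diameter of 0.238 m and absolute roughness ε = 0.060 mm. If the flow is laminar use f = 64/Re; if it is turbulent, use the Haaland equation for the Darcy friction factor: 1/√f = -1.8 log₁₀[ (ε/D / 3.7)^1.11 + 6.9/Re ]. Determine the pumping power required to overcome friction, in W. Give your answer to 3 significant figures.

P ≈ 5.31 W

A = πD²/4 = π(0.238)²/4 = 0.04449 m²; mean velocity V = ṁ/(ρA) = 7.32/(1120 · 0.04449) = 0.1469 m/s.
Reynolds number Re = ρVD/μ = 1120 · 0.1469 · 0.238 / 0.00171 = 2.29e+04.
Re > 4000 → turbulent. Relative roughness ε/D = 6e-05/0.238 = 0.000252. Haaland: 1/√f = -1.8 log₁₀[(0.000252/3.7)^1.11 + 6.9/2.29e+04] = -1.8 log₁₀[2.37e-05 + 0.000301] = 6.279, so f = 0.02537.
Darcy-Weisbach: ΔP = f(L/D)(ρV²/2) = 0.02537·(631/0.238)·(1120·0.1469²/2) = 0.02537·2651·12.09 = 812.9 Pa.
Q = ṁ/ρ = 7.32/1120 = 0.006536 m³/s.
Pumping power P = QΔP = 0.006536·812.9 = 5.313 W = 5.31 W.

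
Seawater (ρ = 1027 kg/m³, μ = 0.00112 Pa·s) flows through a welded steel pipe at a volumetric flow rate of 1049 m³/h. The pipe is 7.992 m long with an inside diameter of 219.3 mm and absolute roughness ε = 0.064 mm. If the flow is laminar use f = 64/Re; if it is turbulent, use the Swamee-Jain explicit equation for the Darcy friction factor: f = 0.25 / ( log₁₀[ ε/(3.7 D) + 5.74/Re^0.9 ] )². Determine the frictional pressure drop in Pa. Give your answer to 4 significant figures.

ΔP ≈ 17180 Pa

Q = 1049 m³/h = 1049/3600 = 0.2914 m³/s.
Cross-sectional area A = πD²/4 = π(0.2193)²/4 = 0.03777 m²; mean velocity V = Q/A = 0.2914/0.03777 = 7.714 m/s.
Reynolds number Re = ρVD/μ = 1027 · 7.714 · 0.2193 / 0.00112 = 1.551e+06.
Re > 4000 → turbulent. Relative roughness ε/D = 6.4e-05/0.2193 = 0.000292. Swamee-Jain: f = 0.25/(log₁₀[0.000292/3.7 + 5.74/1.551e+06^0.9])² = 0.25/(log₁₀[7.89e-05 + 1.54e-05])² = 0.25/(-4.026)² = 0.01543.
Darcy-Weisbach: ΔP = f(L/D)(ρV²/2) = 0.01543·(7.992/0.2193)·(1027·7.714²/2) = 0.01543·36.44·3.056e+04 = 1.718e+04 Pa.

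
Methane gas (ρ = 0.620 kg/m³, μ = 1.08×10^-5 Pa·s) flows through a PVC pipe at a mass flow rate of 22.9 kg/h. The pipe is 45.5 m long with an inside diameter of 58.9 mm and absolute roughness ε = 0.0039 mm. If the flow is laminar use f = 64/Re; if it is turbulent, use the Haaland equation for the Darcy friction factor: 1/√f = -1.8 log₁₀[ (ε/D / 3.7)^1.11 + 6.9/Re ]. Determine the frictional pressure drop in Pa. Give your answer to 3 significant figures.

ṁ = 22.9 kg/h = 22.9/3600 = 0.006361 kg/s.
A = πD²/4 = π(0.0589)²/4 = 0.002725 m²; mean velocity V = ṁ/(ρA) = 0.006361/(0.62 · 0.002725) = 3.765 m/s.
Reynolds number Re = ρVD/μ = 0.62 · 3.765 · 0.0589 / 1.08e-05 = 1.273e+04.
Re > 4000 → turbulent. Relative roughness ε/D = 3.9e-06/0.0589 = 6.62e-05. Haaland: 1/√f = -1.8 log₁₀[(6.62e-05/3.7)^1.11 + 6.9/1.273e+04] = -1.8 log₁₀[5.38e-06 + 0.000542] = 5.871, so f = 0.02901.
Darcy-Weisbach: ΔP = f(L/D)(ρV²/2) = 0.02901·(45.5/0.0589)·(0.62·3.765²/2) = 0.02901·772.5·4.395 = 98.5 Pa.

ΔP ≈ 98.5 Pa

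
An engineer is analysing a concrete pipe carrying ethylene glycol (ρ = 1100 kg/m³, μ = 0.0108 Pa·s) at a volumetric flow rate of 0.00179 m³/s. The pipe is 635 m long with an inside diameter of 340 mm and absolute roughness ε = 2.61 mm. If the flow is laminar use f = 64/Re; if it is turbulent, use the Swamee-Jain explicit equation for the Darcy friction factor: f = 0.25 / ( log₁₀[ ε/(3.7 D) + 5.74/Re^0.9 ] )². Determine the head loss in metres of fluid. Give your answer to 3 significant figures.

h_f ≈ 0.00347 m

Cross-sectional area A = πD²/4 = π(0.34)²/4 = 0.09079 m²; mean velocity V = Q/A = 0.00179/0.09079 = 0.01972 m/s.
Reynolds number Re = ρVD/μ = 1100 · 0.01972 · 0.34 / 0.0108 = 682.7.
Re < 2300 → laminar flow, so f = 64/Re = 64/682.7 = 0.09374 (the turbulent correlation is not needed).
Darcy-Weisbach: ΔP = f(L/D)(ρV²/2) = 0.09374·(635/0.34)·(1100·0.01972²/2) = 0.09374·1868·0.2138 = 37.43 Pa.
Head loss h_f = ΔP/(ρg) = 37.43/(1100·9.81) = 0.00347 m.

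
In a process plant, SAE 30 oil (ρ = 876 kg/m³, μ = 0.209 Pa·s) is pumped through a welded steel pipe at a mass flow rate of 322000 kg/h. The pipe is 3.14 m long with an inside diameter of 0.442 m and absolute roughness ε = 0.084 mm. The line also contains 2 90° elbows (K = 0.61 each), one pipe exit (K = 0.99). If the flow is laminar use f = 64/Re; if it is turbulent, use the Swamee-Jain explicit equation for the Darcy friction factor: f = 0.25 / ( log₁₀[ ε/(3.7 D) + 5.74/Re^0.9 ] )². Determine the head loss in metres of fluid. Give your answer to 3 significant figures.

h_f ≈ 0.0582 m

ṁ = 322000 kg/h = 322000/3600 = 89.44 kg/s.
A = πD²/4 = π(0.442)²/4 = 0.1534 m²; mean velocity V = ṁ/(ρA) = 89.44/(876 · 0.1534) = 0.6654 m/s.
Reynolds number Re = ρVD/μ = 876 · 0.6654 · 0.442 / 0.209 = 1233.
Re < 2300 → laminar flow, so f = 64/Re = 64/1233 = 0.05191 (the turbulent correlation is not needed).
Total minor-loss coefficient ΣK = 2·0.61 + 1·0.99 = 2.21.
ΔP = [f·L/D + ΣK]·(ρV²/2) = [0.05191·3.14/0.442 + 2.21]·(876·0.6654²/2) = [0.3688 + 2.21]·194 = 500.2 Pa.
Head loss h_f = ΔP/(ρg) = 500.2/(876·9.81) = 0.0582 m.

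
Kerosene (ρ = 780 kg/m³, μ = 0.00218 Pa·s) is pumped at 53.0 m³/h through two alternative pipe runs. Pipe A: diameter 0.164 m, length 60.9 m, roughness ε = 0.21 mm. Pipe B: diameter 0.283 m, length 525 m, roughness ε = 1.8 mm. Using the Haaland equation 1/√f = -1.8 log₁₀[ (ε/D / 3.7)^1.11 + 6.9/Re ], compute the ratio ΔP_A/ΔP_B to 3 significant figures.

Pipe A: V = Q/A = 0.01472/0.02112 = 0.6969 m/s; Re = 4.09e+04; ε/D = 0.00128; Haaland → f = 0.02513; ΔP_A = f(L/D)(ρV²/2) = 1768 Pa.
Pipe B: V = Q/A = 0.01472/0.0629 = 0.2341 m/s; Re = 2.37e+04; ε/D = 0.00636; Haaland → f = 0.03567; ΔP_B = f(L/D)(ρV²/2) = 1414 Pa.
ΔP_A/ΔP_B = 1768/1414 = 1.25.

ΔP_A/ΔP_B ≈ 1.25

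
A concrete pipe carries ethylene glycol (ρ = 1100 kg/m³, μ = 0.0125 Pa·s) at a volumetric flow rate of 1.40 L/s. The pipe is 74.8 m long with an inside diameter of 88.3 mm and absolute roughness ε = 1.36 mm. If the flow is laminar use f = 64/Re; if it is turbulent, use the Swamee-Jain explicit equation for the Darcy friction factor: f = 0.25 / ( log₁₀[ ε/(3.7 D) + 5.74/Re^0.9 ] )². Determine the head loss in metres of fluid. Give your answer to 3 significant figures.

Q = 1.40 L/s = 1.40/1000 = 0.0014 m³/s.
Cross-sectional area A = πD²/4 = π(0.0883)²/4 = 0.006124 m²; mean velocity V = Q/A = 0.0014/0.006124 = 0.2286 m/s.
Reynolds number Re = ρVD/μ = 1100 · 0.2286 · 0.0883 / 0.0125 = 1776.
Re < 2300 → laminar flow, so f = 64/Re = 64/1776 = 0.03603 (the turbulent correlation is not needed).
Darcy-Weisbach: ΔP = f(L/D)(ρV²/2) = 0.03603·(74.8/0.0883)·(1100·0.2286²/2) = 0.03603·847.1·28.75 = 877.3 Pa.
Head loss h_f = ΔP/(ρg) = 877.3/(1100·9.81) = 0.0813 m.

h_f ≈ 0.0813 m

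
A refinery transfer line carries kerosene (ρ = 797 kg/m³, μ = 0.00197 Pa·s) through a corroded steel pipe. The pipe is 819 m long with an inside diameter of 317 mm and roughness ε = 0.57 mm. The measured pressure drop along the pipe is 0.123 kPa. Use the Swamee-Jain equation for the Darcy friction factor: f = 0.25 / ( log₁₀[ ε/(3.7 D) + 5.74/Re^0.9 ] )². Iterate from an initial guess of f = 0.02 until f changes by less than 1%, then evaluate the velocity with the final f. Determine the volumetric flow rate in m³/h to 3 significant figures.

Q ≈ 16.3 m³/h

Rearranging Darcy-Weisbach: V = √(2·ΔP·D/(f·L·ρ)). With ε/D = 0.00057/0.317 = 0.0018, iterate starting from f = 0.02:
  f = 0.02 → V = √(2·123·0.317/(0.02·819·797)) = 0.07729 m/s; Re = ρVD/μ = 9912; f → 0.03398
  f = 0.03398 → V = 0.05929 m/s; Re = 7604; f → 0.03608
  f = 0.03608 → V = 0.05755 m/s; Re = 7380; f → 0.03633
Converged (Δf/f < 1%). With the final f = 0.03633: V = √(2·123·0.317/(0.03633·819·797)) = 0.05734 m/s.
Q = V·A = 0.05734·(π/4·0.317²) = 0.004526 m³/s = 16.3 m³/h.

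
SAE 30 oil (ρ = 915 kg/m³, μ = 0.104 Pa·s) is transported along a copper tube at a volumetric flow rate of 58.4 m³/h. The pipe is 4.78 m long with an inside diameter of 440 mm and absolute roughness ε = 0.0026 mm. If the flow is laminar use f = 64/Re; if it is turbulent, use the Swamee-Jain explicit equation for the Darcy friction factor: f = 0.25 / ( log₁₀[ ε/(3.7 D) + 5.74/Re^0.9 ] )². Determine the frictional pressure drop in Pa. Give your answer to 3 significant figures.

ΔP ≈ 8.77 Pa

Q = 58.4 m³/h = 58.4/3600 = 0.01622 m³/s.
Cross-sectional area A = πD²/4 = π(0.44)²/4 = 0.1521 m²; mean velocity V = Q/A = 0.01622/0.1521 = 0.1067 m/s.
Reynolds number Re = ρVD/μ = 915 · 0.1067 · 0.44 / 0.104 = 413.
Re < 2300 → laminar flow, so f = 64/Re = 64/413 = 0.155 (the turbulent correlation is not needed).
Darcy-Weisbach: ΔP = f(L/D)(ρV²/2) = 0.155·(4.78/0.44)·(915·0.1067²/2) = 0.155·10.86·5.207 = 8.766 Pa.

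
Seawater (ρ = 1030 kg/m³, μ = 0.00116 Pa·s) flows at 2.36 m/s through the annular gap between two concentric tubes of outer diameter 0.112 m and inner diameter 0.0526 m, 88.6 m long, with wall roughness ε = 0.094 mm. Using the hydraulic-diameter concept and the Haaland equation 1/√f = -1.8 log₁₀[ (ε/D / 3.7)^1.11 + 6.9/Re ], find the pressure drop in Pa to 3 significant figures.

ΔP ≈ 101000 Pa

Hydraulic diameter D_h = 4A/P = D_o - D_i = 0.112 - 0.0526 = 0.0594 m.
Re = ρVD_h/μ = 1030·2.36·0.0594/0.00116 = 1.245e+05.
ε/D_h = 9.4e-05/0.0594 = 0.00158; Haaland gives 1/√f = -1.8 log₁₀[0.000182+5.54e-05] = 6.523, so f = 0.0235.
ΔP = f(L/D_h)(ρV²/2) = 0.0235·88.6/0.0594·2868 = 1.005e+05 Pa.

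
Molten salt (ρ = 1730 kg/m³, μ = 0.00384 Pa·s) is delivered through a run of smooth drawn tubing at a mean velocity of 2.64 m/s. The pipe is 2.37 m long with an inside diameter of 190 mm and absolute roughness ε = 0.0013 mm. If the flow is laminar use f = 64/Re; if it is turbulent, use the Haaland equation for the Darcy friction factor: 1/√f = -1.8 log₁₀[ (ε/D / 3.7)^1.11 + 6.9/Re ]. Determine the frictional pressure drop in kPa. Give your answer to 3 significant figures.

ΔP ≈ 1.14 kPa

Reynolds number Re = ρVD/μ = 1730 · 2.64 · 0.19 / 0.00384 = 2.26e+05.
Re > 4000 → turbulent. Relative roughness ε/D = 1.3e-06/0.19 = 6.84e-06. Haaland: 1/√f = -1.8 log₁₀[(6.84e-06/3.7)^1.11 + 6.9/2.26e+05] = -1.8 log₁₀[4.33e-07 + 3.05e-05] = 8.116, so f = 0.01518.
Darcy-Weisbach: ΔP = f(L/D)(ρV²/2) = 0.01518·(2.37/0.19)·(1730·2.64²/2) = 0.01518·12.47·6029 = 1142 Pa.
ΔP = 1142 Pa = 1.14 kPa.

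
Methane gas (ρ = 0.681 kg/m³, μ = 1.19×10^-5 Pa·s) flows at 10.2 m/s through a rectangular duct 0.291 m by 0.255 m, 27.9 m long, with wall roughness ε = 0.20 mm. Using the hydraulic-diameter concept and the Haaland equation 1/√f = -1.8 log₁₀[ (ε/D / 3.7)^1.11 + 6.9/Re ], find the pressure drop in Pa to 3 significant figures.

ΔP ≈ 73.2 Pa

Hydraulic diameter D_h = 4A/P = 4·(0.291·0.255)/(2·(0.291+0.255)) = 0.2968/1.092 = 0.2718 m.
Re = ρVD_h/μ = 0.681·10.2·0.2718/1.19e-05 = 1.587e+05.
ε/D_h = 0.0002/0.2718 = 0.000736; Haaland gives 1/√f = -1.8 log₁₀[7.79e-05+4.35e-05] = 7.049, so f = 0.02013.
ΔP = f(L/D_h)(ρV²/2) = 0.02013·27.9/0.2718·35.43 = 73.19 Pa.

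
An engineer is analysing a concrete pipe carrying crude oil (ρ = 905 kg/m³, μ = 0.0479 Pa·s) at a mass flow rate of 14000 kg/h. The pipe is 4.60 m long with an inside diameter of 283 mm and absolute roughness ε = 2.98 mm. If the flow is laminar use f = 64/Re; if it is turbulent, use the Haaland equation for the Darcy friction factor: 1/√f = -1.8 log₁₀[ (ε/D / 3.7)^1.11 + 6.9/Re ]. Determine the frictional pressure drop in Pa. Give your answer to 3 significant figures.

ΔP ≈ 6.01 Pa

ṁ = 14000 kg/h = 14000/3600 = 3.889 kg/s.
A = πD²/4 = π(0.283)²/4 = 0.0629 m²; mean velocity V = ṁ/(ρA) = 3.889/(905 · 0.0629) = 0.06831 m/s.
Reynolds number Re = ρVD/μ = 905 · 0.06831 · 0.283 / 0.0479 = 365.3.
Re < 2300 → laminar flow, so f = 64/Re = 64/365.3 = 0.1752 (the turbulent correlation is not needed).
Darcy-Weisbach: ΔP = f(L/D)(ρV²/2) = 0.1752·(4.6/0.283)·(905·0.06831²/2) = 0.1752·16.25·2.112 = 6.014 Pa.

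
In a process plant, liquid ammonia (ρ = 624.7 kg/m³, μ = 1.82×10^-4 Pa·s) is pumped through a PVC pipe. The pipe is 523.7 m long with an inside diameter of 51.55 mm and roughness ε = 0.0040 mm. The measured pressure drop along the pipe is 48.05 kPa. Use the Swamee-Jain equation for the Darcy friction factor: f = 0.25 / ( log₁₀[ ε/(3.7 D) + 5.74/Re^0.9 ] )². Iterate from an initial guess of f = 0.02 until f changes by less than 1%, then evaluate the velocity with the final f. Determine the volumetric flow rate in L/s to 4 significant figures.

Rearranging Darcy-Weisbach: V = √(2·ΔP·D/(f·L·ρ)). With ε/D = 4e-06/0.05155 = 7.76e-05, iterate starting from f = 0.02:
  f = 0.02 → V = √(2·4.805e+04·0.05155/(0.02·523.7·624.7)) = 0.8701 m/s; Re = ρVD/μ = 1.54e+05; f → 0.01694
  f = 0.01694 → V = 0.9454 m/s; Re = 1.673e+05; f → 0.0167
  f = 0.0167 → V = 0.9522 m/s; Re = 1.685e+05; f → 0.01668
Converged (Δf/f < 1%). With the final f = 0.01668: V = √(2·4.805e+04·0.05155/(0.01668·523.7·624.7)) = 0.9528 m/s.
Q = V·A = 0.9528·(π/4·0.05155²) = 0.001989 m³/s = 1.989 L/s.

Q ≈ 1.989 L/s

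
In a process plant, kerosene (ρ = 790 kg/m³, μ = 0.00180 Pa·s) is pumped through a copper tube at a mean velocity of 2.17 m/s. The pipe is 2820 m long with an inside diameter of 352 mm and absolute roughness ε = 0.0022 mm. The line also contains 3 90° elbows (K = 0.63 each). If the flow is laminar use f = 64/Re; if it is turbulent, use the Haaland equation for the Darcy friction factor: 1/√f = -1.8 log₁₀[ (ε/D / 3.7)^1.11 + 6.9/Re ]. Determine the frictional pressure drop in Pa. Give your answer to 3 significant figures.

ΔP ≈ 214000 Pa

Reynolds number Re = ρVD/μ = 790 · 2.17 · 0.352 / 0.0018 = 3.352e+05.
Re > 4000 → turbulent. Relative roughness ε/D = 2.2e-06/0.352 = 6.25e-06. Haaland: 1/√f = -1.8 log₁₀[(6.25e-06/3.7)^1.11 + 6.9/3.352e+05] = -1.8 log₁₀[3.91e-07 + 2.06e-05] = 8.421, so f = 0.0141.
Total minor-loss coefficient ΣK = 3·0.63 = 1.89.
ΔP = [f·L/D + ΣK]·(ρV²/2) = [0.0141·2820/0.352 + 1.89]·(790·2.17²/2) = [113 + 1.89]·1860 = 2.136e+05 Pa.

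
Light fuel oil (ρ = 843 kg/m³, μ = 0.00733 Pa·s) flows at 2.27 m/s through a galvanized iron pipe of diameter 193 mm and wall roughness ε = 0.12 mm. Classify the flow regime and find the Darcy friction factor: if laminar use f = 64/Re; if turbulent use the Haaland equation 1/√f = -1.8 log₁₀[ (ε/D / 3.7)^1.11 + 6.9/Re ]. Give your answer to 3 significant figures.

f ≈ 0.0226

Re = ρVD/μ = 843·2.27·0.193/0.00733 = 5.039e+04.
Re > 4000 → turbulent. ε/D = 0.00012/0.193 = 0.000622; Haaland: 1/√f = -1.8 log₁₀[6.46e-05 + 0.000137] = 6.652, so f = 0.0226.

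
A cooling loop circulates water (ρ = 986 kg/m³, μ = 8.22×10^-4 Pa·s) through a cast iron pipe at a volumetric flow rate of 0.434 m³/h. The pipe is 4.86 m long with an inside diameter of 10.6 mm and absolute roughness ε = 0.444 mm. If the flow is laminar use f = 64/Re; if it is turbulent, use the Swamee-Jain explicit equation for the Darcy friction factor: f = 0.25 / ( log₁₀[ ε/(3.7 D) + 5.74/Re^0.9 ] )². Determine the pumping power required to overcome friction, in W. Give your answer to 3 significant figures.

Q = 0.434 m³/h = 0.434/3600 = 0.0001206 m³/s.
Cross-sectional area A = πD²/4 = π(0.0106)²/4 = 8.825e-05 m²; mean velocity V = Q/A = 0.0001206/8.825e-05 = 1.366 m/s.
Reynolds number Re = ρVD/μ = 986 · 1.366 · 0.0106 / 0.000822 = 1.737e+04.
Re > 4000 → turbulent. Relative roughness ε/D = 0.000444/0.0106 = 0.0419. Swamee-Jain: f = 0.25/(log₁₀[0.0419/3.7 + 5.74/1.737e+04^0.9])² = 0.25/(log₁₀[0.0113 + 0.000877])² = 0.25/(-1.914)² = 0.06826.
Darcy-Weisbach: ΔP = f(L/D)(ρV²/2) = 0.06826·(4.86/0.0106)·(986·1.366²/2) = 0.06826·458.5·920.1 = 2.88e+04 Pa.
Pumping power P = QΔP = 0.0001206·2.88e+04 = 3.472 W = 3.47 W.

P ≈ 3.47 W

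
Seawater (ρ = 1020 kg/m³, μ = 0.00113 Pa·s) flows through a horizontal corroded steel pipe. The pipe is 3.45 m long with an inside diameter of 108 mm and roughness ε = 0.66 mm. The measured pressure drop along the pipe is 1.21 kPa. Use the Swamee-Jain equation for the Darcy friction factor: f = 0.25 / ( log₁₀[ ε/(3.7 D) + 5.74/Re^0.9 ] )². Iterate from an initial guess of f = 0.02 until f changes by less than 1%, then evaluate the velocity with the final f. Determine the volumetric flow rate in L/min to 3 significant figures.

Q ≈ 824 L/min

Rearranging Darcy-Weisbach: V = √(2·ΔP·D/(f·L·ρ)). With ε/D = 0.00066/0.108 = 0.00611, iterate starting from f = 0.02:
  f = 0.02 → V = √(2·1210·0.108/(0.02·3.45·1020)) = 1.927 m/s; Re = ρVD/μ = 1.879e+05; f → 0.03292
  f = 0.03292 → V = 1.502 m/s; Re = 1.464e+05; f → 0.03307
Converged (Δf/f < 1%). With the final f = 0.03307: V = √(2·1210·0.108/(0.03307·3.45·1020)) = 1.499 m/s.
Q = V·A = 1.499·(π/4·0.108²) = 0.01373 m³/s = 824 L/min.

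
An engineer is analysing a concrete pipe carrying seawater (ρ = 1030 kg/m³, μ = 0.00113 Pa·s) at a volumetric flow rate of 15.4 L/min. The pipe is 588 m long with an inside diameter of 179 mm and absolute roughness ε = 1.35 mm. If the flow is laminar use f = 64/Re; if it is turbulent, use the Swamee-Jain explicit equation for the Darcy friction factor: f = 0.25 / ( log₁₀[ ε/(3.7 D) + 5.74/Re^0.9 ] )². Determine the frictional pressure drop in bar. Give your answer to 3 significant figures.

Q = 15.4 L/min = 15.4/60000 = 0.0002567 m³/s.
Cross-sectional area A = πD²/4 = π(0.179)²/4 = 0.02516 m²; mean velocity V = Q/A = 0.0002567/0.02516 = 0.0102 m/s.
Reynolds number Re = ρVD/μ = 1030 · 0.0102 · 0.179 / 0.00113 = 1664.
Re < 2300 → laminar flow, so f = 64/Re = 64/1664 = 0.03846 (the turbulent correlation is not needed).
Darcy-Weisbach: ΔP = f(L/D)(ρV²/2) = 0.03846·(588/0.179)·(1030·0.0102²/2) = 0.03846·3285·0.05357 = 6.768 Pa.
ΔP = 6.768 Pa = 6.77×10^-5 bar.

ΔP ≈ 6.77×10^-5 bar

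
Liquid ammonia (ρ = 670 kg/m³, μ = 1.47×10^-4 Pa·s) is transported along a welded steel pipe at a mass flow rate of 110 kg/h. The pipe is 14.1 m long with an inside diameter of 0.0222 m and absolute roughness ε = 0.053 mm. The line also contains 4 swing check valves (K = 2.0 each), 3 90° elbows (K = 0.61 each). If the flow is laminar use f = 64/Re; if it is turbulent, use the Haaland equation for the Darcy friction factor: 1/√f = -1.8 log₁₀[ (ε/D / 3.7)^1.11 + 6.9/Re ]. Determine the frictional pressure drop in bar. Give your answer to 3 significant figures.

ΔP ≈ 0.00143 bar

ṁ = 110 kg/h = 110/3600 = 0.03056 kg/s.
A = πD²/4 = π(0.0222)²/4 = 0.0003871 m²; mean velocity V = ṁ/(ρA) = 0.03056/(670 · 0.0003871) = 0.1178 m/s.
Reynolds number Re = ρVD/μ = 670 · 0.1178 · 0.0222 / 0.000147 = 1.192e+04.
Re > 4000 → turbulent. Relative roughness ε/D = 5.3e-05/0.0222 = 0.00239. Haaland: 1/√f = -1.8 log₁₀[(0.00239/3.7)^1.11 + 6.9/1.192e+04] = -1.8 log₁₀[0.000288 + 0.000579] = 5.512, so f = 0.03291.
Total minor-loss coefficient ΣK = 4·2 + 3·0.61 = 9.83.
ΔP = [f·L/D + ΣK]·(ρV²/2) = [0.03291·14.1/0.0222 + 9.83]·(670·0.1178²/2) = [20.9 + 9.83]·4.65 = 142.9 Pa.
ΔP = 142.9 Pa = 0.00143 bar.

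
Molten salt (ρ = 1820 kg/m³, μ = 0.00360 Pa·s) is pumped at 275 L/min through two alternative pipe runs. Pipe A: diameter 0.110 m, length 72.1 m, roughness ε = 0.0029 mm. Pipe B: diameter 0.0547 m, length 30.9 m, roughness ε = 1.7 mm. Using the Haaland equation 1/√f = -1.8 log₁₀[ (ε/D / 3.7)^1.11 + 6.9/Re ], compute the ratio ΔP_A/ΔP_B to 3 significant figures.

ΔP_A/ΔP_B ≈ 0.0290

Pipe A: V = Q/A = 0.004583/0.009503 = 0.4823 m/s; Re = 2.682e+04; ε/D = 2.64e-05; Haaland → f = 0.024; ΔP_A = f(L/D)(ρV²/2) = 3329 Pa.
Pipe B: V = Q/A = 0.004583/0.00235 = 1.95 m/s; Re = 5.394e+04; ε/D = 0.0311; Haaland → f = 0.0587; ΔP_B = f(L/D)(ρV²/2) = 1.148e+05 Pa.
ΔP_A/ΔP_B = 3329/1.148e+05 = 0.0290.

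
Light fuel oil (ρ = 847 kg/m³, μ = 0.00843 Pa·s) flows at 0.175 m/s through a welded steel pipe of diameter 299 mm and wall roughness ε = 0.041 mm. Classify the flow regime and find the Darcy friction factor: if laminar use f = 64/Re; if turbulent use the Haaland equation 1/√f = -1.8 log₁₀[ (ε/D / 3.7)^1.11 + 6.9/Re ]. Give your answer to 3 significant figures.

Re = ρVD/μ = 847·0.175·0.299/0.00843 = 5257.
Re > 4000 → turbulent. ε/D = 4.1e-05/0.299 = 0.000137; Haaland: 1/√f = -1.8 log₁₀[1.21e-05 + 0.00131] = 5.18, so f = 0.03726.

f ≈ 0.0373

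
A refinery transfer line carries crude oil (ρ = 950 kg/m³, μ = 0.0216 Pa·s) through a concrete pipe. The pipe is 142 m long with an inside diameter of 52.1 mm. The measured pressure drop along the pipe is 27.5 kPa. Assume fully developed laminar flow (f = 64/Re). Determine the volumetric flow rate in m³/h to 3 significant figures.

Q ≈ 5.84 m³/h

For laminar flow, f = 64/Re with Re = ρVD/μ, so Darcy-Weisbach reduces to ΔP = 32μLV/D². Solving for V: V = ΔP·D²/(32μL) = 2.75e+04·(0.0521)²/(32·0.0216·142) = 0.7605 m/s.
Check: Re = ρVD/μ = 950·0.7605·0.0521/0.0216 = 1743 < 2300, so the laminar assumption holds.
Q = V·A = 0.7605·(π/4·0.0521²) = 0.001621 m³/s = 5.84 m³/h.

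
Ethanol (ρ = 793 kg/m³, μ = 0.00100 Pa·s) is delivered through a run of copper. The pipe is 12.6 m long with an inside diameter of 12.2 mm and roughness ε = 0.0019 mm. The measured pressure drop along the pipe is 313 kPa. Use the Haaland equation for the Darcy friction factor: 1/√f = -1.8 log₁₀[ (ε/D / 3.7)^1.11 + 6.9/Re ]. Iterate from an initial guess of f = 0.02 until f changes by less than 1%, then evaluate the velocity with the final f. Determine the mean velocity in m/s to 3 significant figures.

Rearranging Darcy-Weisbach: V = √(2·ΔP·D/(f·L·ρ)). With ε/D = 1.9e-06/0.0122 = 0.000156, iterate starting from f = 0.02:
  f = 0.02 → V = √(2·3.13e+05·0.0122/(0.02·12.6·793)) = 6.182 m/s; Re = ρVD/μ = 5.981e+04; f → 0.02041
  f = 0.02041 → V = 6.119 m/s; Re = 5.92e+04; f → 0.02045
Converged (Δf/f < 1%). With the final f = 0.02045: V = √(2·3.13e+05·0.0122/(0.02045·12.6·793)) = 6.113 m/s.

V ≈ 6.11 m/s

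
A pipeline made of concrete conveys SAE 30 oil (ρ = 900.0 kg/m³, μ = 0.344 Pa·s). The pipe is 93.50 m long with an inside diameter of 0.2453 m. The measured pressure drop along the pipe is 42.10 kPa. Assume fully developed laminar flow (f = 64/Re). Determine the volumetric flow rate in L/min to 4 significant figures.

For laminar flow, f = 64/Re with Re = ρVD/μ, so Darcy-Weisbach reduces to ΔP = 32μLV/D². Solving for V: V = ΔP·D²/(32μL) = 4.21e+04·(0.2453)²/(32·0.344·93.5) = 2.461 m/s.
Check: Re = ρVD/μ = 900·2.461·0.2453/0.344 = 1580 < 2300, so the laminar assumption holds.
Q = V·A = 2.461·(π/4·0.2453²) = 0.1163 m³/s = 6979 L/min.

Q ≈ 6979 L/min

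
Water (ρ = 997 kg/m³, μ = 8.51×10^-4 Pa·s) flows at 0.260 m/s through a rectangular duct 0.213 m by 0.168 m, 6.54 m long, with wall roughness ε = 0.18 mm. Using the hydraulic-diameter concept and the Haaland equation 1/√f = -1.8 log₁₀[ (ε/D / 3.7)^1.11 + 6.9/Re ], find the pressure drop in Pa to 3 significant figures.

Hydraulic diameter D_h = 4A/P = 4·(0.213·0.168)/(2·(0.213+0.168)) = 0.1431/0.762 = 0.1878 m.
Re = ρVD_h/μ = 997·0.26·0.1878/0.000851 = 5.722e+04.
ε/D_h = 0.00018/0.1878 = 0.000958; Haaland gives 1/√f = -1.8 log₁₀[0.000104+0.000121] = 6.566, so f = 0.02319.
ΔP = f(L/D_h)(ρV²/2) = 0.02319·6.54/0.1878·33.7 = 27.21 Pa.

ΔP ≈ 27.2 Pa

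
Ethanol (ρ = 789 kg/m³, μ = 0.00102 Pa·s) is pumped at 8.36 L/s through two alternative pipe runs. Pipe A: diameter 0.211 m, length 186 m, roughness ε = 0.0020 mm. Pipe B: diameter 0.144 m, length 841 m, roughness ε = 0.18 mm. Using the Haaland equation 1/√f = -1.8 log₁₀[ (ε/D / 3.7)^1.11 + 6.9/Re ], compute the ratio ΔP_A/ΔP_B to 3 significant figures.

Pipe A: V = Q/A = 0.00836/0.03497 = 0.2391 m/s; Re = 3.902e+04; ε/D = 9.48e-06; Haaland → f = 0.02194; ΔP_A = f(L/D)(ρV²/2) = 436.1 Pa.
Pipe B: V = Q/A = 0.00836/0.01629 = 0.5133 m/s; Re = 5.718e+04; ε/D = 0.00125; Haaland → f = 0.02403; ΔP_B = f(L/D)(ρV²/2) = 1.459e+04 Pa.
ΔP_A/ΔP_B = 436.1/1.459e+04 = 0.0299.

ΔP_A/ΔP_B ≈ 0.0299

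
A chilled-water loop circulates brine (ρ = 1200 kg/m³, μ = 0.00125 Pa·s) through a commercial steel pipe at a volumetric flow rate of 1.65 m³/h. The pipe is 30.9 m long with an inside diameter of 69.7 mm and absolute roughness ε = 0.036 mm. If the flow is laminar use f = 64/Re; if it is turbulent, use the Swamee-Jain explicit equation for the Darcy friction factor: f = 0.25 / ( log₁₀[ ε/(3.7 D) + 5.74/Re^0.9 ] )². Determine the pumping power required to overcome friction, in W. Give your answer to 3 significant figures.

Q = 1.65 m³/h = 1.65/3600 = 0.0004583 m³/s.
Cross-sectional area A = πD²/4 = π(0.0697)²/4 = 0.003816 m²; mean velocity V = Q/A = 0.0004583/0.003816 = 0.1201 m/s.
Reynolds number Re = ρVD/μ = 1200 · 0.1201 · 0.0697 / 0.00125 = 8038.
Re > 4000 → turbulent. Relative roughness ε/D = 3.6e-05/0.0697 = 0.000516. Swamee-Jain: f = 0.25/(log₁₀[0.000516/3.7 + 5.74/8038^0.9])² = 0.25/(log₁₀[0.00014 + 0.00176])² = 0.25/(-2.722)² = 0.03373.
Darcy-Weisbach: ΔP = f(L/D)(ρV²/2) = 0.03373·(30.9/0.0697)·(1200·0.1201²/2) = 0.03373·443.3·8.658 = 129.5 Pa.
Pumping power P = QΔP = 0.0004583·129.5 = 0.05934 W = 0.0593 W.

P ≈ 0.0593 W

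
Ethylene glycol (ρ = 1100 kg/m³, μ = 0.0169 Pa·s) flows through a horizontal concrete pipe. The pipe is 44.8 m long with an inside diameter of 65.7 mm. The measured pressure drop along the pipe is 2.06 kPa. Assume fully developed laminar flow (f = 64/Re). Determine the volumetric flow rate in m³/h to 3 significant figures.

Q ≈ 4.48 m³/h

For laminar flow, f = 64/Re with Re = ρVD/μ, so Darcy-Weisbach reduces to ΔP = 32μLV/D². Solving for V: V = ΔP·D²/(32μL) = 2060·(0.0657)²/(32·0.0169·44.8) = 0.367 m/s.
Check: Re = ρVD/μ = 1100·0.367·0.0657/0.0169 = 1569 < 2300, so the laminar assumption holds.
Q = V·A = 0.367·(π/4·0.0657²) = 0.001244 m³/s = 4.48 m³/h.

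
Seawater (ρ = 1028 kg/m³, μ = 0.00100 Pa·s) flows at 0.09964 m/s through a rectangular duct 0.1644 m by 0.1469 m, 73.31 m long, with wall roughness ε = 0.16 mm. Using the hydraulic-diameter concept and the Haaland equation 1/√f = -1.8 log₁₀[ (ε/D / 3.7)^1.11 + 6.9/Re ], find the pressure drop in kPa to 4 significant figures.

ΔP ≈ 0.06995 kPa

Hydraulic diameter D_h = 4A/P = 4·(0.1644·0.1469)/(2·(0.1644+0.1469)) = 0.0966/0.6226 = 0.1552 m.
Re = ρVD_h/μ = 1028·0.09964·0.1552/0.001 = 1.589e+04.
ε/D_h = 0.00016/0.1552 = 0.00103; Haaland gives 1/√f = -1.8 log₁₀[0.000113+0.000434] = 5.871, so f = 0.02901.
ΔP = f(L/D_h)(ρV²/2) = 0.02901·73.31/0.1552·5.103 = 69.95 Pa.
ΔP = 0.06995 kPa.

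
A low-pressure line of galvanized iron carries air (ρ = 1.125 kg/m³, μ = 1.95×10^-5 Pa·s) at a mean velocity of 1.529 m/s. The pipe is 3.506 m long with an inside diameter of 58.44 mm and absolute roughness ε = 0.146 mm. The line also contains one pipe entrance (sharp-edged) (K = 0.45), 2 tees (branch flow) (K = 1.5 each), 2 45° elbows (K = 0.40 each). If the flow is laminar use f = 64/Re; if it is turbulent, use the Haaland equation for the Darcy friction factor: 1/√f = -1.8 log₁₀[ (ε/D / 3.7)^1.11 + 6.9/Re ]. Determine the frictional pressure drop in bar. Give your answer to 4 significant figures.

Reynolds number Re = ρVD/μ = 1.125 · 1.529 · 0.05844 / 1.95e-05 = 5155.
Re > 4000 → turbulent. Relative roughness ε/D = 0.000146/0.05844 = 0.0025. Haaland: 1/√f = -1.8 log₁₀[(0.0025/3.7)^1.11 + 6.9/5155] = -1.8 log₁₀[0.000302 + 0.00134] = 5.013, so f = 0.0398.
Total minor-loss coefficient ΣK = 1·0.45 + 2·1.5 + 2·0.4 = 4.25.
ΔP = [f·L/D + ΣK]·(ρV²/2) = [0.0398·3.506/0.05844 + 4.25]·(1.125·1.529²/2) = [2.387 + 4.25]·1.315 = 8.728 Pa.
ΔP = 8.728 Pa = 8.728×10^-5 bar.

ΔP ≈ 8.728×10^-5 bar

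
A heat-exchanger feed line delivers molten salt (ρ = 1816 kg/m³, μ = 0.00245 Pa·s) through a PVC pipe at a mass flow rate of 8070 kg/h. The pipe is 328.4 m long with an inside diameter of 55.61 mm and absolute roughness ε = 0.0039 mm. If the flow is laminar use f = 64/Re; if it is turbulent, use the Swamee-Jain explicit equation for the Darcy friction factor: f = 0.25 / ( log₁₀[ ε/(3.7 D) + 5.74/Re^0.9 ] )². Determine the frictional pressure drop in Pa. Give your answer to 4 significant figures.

ΔP ≈ 35590 Pa

ṁ = 8070 kg/h = 8070/3600 = 2.242 kg/s.
A = πD²/4 = π(0.05561)²/4 = 0.002429 m²; mean velocity V = ṁ/(ρA) = 2.242/(1816 · 0.002429) = 0.5082 m/s.
Reynolds number Re = ρVD/μ = 1816 · 0.5082 · 0.05561 / 0.00245 = 2.095e+04.
Re > 4000 → turbulent. Relative roughness ε/D = 3.9e-06/0.05561 = 7.01e-05. Swamee-Jain: f = 0.25/(log₁₀[7.01e-05/3.7 + 5.74/2.095e+04^0.9])² = 0.25/(log₁₀[1.9e-05 + 0.000741])² = 0.25/(-3.119)² = 0.0257.
Darcy-Weisbach: ΔP = f(L/D)(ρV²/2) = 0.0257·(328.4/0.05561)·(1816·0.5082²/2) = 0.0257·5905·234.5 = 3.559e+04 Pa.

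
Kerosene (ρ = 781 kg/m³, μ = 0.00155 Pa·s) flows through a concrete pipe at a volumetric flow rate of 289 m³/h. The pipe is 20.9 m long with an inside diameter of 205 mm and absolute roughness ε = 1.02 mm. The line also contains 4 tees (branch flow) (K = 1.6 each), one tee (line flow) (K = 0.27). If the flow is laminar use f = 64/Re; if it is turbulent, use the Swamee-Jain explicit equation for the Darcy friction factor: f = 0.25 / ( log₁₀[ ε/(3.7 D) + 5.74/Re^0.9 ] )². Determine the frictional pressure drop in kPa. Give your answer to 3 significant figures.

ΔP ≈ 22.7 kPa

Q = 289 m³/h = 289/3600 = 0.08028 m³/s.
Cross-sectional area A = πD²/4 = π(0.205)²/4 = 0.03301 m²; mean velocity V = Q/A = 0.08028/0.03301 = 2.432 m/s.
Reynolds number Re = ρVD/μ = 781 · 2.432 · 0.205 / 0.00155 = 2.512e+05.
Re > 4000 → turbulent. Relative roughness ε/D = 0.00102/0.205 = 0.00498. Swamee-Jain: f = 0.25/(log₁₀[0.00498/3.7 + 5.74/2.512e+05^0.9])² = 0.25/(log₁₀[0.00134 + 7.92e-05])² = 0.25/(-2.846)² = 0.03085.
Total minor-loss coefficient ΣK = 4·1.6 + 1·0.27 = 6.67.
ΔP = [f·L/D + ΣK]·(ρV²/2) = [0.03085·20.9/0.205 + 6.67]·(781·2.432²/2) = [3.146 + 6.67]·2310 = 2.267e+04 Pa.
ΔP = 2.267e+04 Pa = 22.7 kPa.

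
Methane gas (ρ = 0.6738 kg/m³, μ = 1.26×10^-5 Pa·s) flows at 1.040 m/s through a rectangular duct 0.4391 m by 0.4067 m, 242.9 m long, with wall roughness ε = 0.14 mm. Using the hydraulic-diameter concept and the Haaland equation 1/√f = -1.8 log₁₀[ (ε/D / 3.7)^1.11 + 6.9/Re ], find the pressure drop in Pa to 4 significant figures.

Hydraulic diameter D_h = 4A/P = 4·(0.4391·0.4067)/(2·(0.4391+0.4067)) = 0.7143/1.692 = 0.4223 m.
Re = ρVD_h/μ = 0.6738·1.04·0.4223/1.26e-05 = 2.349e+04.
ε/D_h = 0.00014/0.4223 = 0.000332; Haaland gives 1/√f = -1.8 log₁₀[3.21e-05+0.000294] = 6.276, so f = 0.02539.
ΔP = f(L/D_h)(ρV²/2) = 0.02539·242.9/0.4223·0.3644 = 5.321 Pa.

ΔP ≈ 5.321 Pa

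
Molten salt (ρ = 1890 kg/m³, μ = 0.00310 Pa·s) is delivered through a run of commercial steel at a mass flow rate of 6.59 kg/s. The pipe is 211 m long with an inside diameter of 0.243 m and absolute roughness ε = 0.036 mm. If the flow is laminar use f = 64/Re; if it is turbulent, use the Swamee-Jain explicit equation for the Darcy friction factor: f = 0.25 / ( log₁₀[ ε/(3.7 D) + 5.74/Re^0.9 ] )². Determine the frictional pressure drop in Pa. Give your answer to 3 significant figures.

ΔP ≈ 141 Pa

A = πD²/4 = π(0.243)²/4 = 0.04638 m²; mean velocity V = ṁ/(ρA) = 6.59/(1890 · 0.04638) = 0.07518 m/s.
Reynolds number Re = ρVD/μ = 1890 · 0.07518 · 0.243 / 0.0031 = 1.114e+04.
Re > 4000 → turbulent. Relative roughness ε/D = 3.6e-05/0.243 = 0.000148. Swamee-Jain: f = 0.25/(log₁₀[0.000148/3.7 + 5.74/1.114e+04^0.9])² = 0.25/(log₁₀[4e-05 + 0.00131])² = 0.25/(-2.87)² = 0.03035.
Darcy-Weisbach: ΔP = f(L/D)(ρV²/2) = 0.03035·(211/0.243)·(1890·0.07518²/2) = 0.03035·868.3·5.342 = 140.8 Pa.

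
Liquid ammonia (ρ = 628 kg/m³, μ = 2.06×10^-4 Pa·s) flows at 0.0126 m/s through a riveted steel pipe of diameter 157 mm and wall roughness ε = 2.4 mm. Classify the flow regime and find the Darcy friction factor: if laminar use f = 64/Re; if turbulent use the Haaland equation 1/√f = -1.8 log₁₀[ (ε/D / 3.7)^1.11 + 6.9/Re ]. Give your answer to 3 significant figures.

f ≈ 0.0507

Re = ρVD/μ = 628·0.0126·0.157/0.000206 = 6031.
Re > 4000 → turbulent. ε/D = 0.0024/0.157 = 0.0153; Haaland: 1/√f = -1.8 log₁₀[0.00226 + 0.00114] = 4.443, so f = 0.05067.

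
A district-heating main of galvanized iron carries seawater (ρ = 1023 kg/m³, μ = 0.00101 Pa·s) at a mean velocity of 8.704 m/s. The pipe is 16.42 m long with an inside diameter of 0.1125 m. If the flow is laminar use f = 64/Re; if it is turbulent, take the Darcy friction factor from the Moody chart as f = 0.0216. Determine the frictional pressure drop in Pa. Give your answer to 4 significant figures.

Reynolds number Re = ρVD/μ = 1023 · 8.704 · 0.1125 / 0.00101 = 9.918e+05.
Re > 4000 → turbulent; use the Moody-chart value f = 0.0216.
Darcy-Weisbach: ΔP = f(L/D)(ρV²/2) = 0.0216·(16.42/0.1125)·(1023·8.704²/2) = 0.0216·146·3.875e+04 = 1.222e+05 Pa.

ΔP ≈ 122200 Pa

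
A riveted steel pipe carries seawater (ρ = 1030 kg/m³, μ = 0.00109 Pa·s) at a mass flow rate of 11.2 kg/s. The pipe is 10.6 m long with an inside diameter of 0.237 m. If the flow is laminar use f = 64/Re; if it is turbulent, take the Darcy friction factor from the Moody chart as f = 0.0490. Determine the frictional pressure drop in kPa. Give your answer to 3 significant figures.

A = πD²/4 = π(0.237)²/4 = 0.04412 m²; mean velocity V = ṁ/(ρA) = 11.2/(1030 · 0.04412) = 0.2465 m/s.
Reynolds number Re = ρVD/μ = 1030 · 0.2465 · 0.237 / 0.00109 = 5.52e+04.
Re > 4000 → turbulent; use the Moody-chart value f = 0.0490.
Darcy-Weisbach: ΔP = f(L/D)(ρV²/2) = 0.049·(10.6/0.237)·(1030·0.2465²/2) = 0.049·44.73·31.29 = 68.57 Pa.
ΔP = 68.57 Pa = 0.0686 kPa.

ΔP ≈ 0.0686 kPa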